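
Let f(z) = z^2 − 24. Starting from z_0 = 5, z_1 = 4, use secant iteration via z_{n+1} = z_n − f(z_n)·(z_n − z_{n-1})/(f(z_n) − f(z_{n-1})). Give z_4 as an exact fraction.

4316/881

f(5) = 1, f(4) = −8. z_2 = 4 − (−8)·(4 − 5)/((−8) − 1) = 44/9.
f(4) = −8, f(44/9) = −8/81. z_3 = (44/9) − (−8/81)·((44/9) − 4)/((−8/81) − (−8)) = 49/10.
f(44/9) = −8/81, f(49/10) = 1/100. z_4 = (49/10) − (1/100)·((49/10) − (44/9))/((1/100) − (−8/81)) = 4316/881.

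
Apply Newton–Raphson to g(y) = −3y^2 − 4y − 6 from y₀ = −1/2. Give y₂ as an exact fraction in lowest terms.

−1227/440

g'(y) = −6y − 4.
g(−1/2) = −19/4, g'(−1/2) = −1, so y₁ = (−1/2) − (−19/4)/(−1) = −21/4.
g(−21/4) = −1083/16, g'(−21/4) = 55/2, so y₂ = (−21/4) − (−1083/16)/(55/2) = −1227/440.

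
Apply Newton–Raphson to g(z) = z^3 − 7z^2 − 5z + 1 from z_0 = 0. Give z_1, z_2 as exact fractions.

z_1 = 1/5, z_2 = 79/480

g'(z) = 3z^2 − 14z − 5.
g(0) = 1, g'(0) = −5, so z_1 = 0 − 1/(−5) = 1/5.
g(1/5) = −34/125, g'(1/5) = −192/25, so z_2 = (1/5) − (−34/125)/(−192/25) = 79/480.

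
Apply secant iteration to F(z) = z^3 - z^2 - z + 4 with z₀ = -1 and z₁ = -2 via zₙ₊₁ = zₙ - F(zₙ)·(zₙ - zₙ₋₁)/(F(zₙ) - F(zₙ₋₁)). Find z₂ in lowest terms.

-4/3

F(-1) = 3, F(-2) = -6. z₂ = (-2) - (-6)·((-2) - (-1))/((-6) - 3) = -4/3.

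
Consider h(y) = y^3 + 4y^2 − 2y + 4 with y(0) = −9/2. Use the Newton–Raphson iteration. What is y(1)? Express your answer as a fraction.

−421/91

h'(y) = 3y^2 + 8y − 2.
h(−9/2) = 23/8, h'(−9/2) = 91/4, so y(1) = (−9/2) − (23/8)/(91/4) = −421/91.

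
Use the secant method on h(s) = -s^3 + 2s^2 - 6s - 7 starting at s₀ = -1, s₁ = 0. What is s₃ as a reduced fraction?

-567/661

h(-1) = 2, h(0) = -7. s₂ = 0 - (-7)·(0 - (-1))/((-7) - 2) = -7/9.
h(0) = -7, h(-7/9) = -476/729. s₃ = (-7/9) - (-476/729)·((-7/9) - 0)/((-476/729) - (-7)) = -567/661.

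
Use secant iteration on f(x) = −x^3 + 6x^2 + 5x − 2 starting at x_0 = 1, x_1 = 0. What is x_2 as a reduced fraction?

1/5

f(1) = 8, f(0) = −2. x_2 = 0 − (−2)·(0 − 1)/((−2) − 8) = 1/5.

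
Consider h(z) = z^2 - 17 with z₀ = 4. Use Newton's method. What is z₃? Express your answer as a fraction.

9478657/2298912

h'(z) = 2z.
h(4) = -1, h'(4) = 8, so z₁ = 4 - (-1)/8 = 33/8.
h(33/8) = 1/64, h'(33/8) = 33/4, so z₂ = (33/8) - (1/64)/(33/4) = 2177/528.
h(2177/528) = 1/278784, h'(2177/528) = 2177/264, so z₃ = (2177/528) - (1/278784)/(2177/264) = 9478657/2298912.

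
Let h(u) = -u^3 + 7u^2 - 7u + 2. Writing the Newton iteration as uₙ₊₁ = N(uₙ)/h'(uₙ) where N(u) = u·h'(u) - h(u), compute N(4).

-18

h'(u) = -3u^2 + 14u - 7.
N(u) = u·h'(u) - h(u) = u·(-3u^2 + 14u - 7) - (-u^3 + 7u^2 - 7u + 2) = -2u^3 + 7u^2 - 2.
N(4) = -18.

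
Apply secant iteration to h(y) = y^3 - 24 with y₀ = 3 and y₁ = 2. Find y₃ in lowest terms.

4650/1603

h(3) = 3, h(2) = -16. y₂ = 2 - (-16)·(2 - 3)/((-16) - 3) = 54/19.
h(2) = -16, h(54/19) = -7152/6859. y₃ = (54/19) - (-7152/6859)·((54/19) - 2)/((-7152/6859) - (-16)) = 4650/1603.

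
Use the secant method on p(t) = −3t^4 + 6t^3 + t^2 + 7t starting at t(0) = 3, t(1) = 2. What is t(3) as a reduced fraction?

p(3) = −51, p(2) = 18. t(2) = 2 − 18·(2 − 3)/(18 − (−51)) = 52/23.
p(2) = 18, p(52/23) = 3328260/279841. t(3) = (52/23) − (3328260/279841)·((52/23) − 2)/((3328260/279841) − 18) = 788632/284813.

788632/284813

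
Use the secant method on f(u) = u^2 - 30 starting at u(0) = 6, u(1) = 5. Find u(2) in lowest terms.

f(6) = 6, f(5) = -5. u(2) = 5 - (-5)·(5 - 6)/((-5) - 6) = 60/11.

60/11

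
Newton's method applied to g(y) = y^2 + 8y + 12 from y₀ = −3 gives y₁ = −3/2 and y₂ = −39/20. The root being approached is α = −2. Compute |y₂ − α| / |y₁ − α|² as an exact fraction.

y₁ − α = −3/2 − (−2) = −3/2 + 2 = 1/2, so |y₁ − α| = 1/2.
y₂ − α = −39/20 − (−2) = −39/20 + 2 = 1/20, so |y₂ − α| = 1/20.
|y₁ − α|² = 1/4.
Ratio = (1/20) / (1/4) = 1/5.

1/5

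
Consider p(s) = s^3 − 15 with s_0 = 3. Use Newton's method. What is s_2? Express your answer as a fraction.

35269/14283

p'(s) = 3s^2.
p(3) = 12, p'(3) = 27, so s_1 = 3 − 12/27 = 23/9.
p(23/9) = 1232/729, p'(23/9) = 529/27, so s_2 = (23/9) − (1232/729)/(529/27) = 35269/14283.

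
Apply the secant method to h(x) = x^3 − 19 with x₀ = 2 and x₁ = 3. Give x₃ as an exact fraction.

22441/8443

h(2) = −11, h(3) = 8. x₂ = 3 − 8·(3 − 2)/(8 − (−11)) = 49/19.
h(3) = 8, h(49/19) = −12672/6859. x₃ = (49/19) − (−12672/6859)·((49/19) − 3)/((−12672/6859) − 8) = 22441/8443.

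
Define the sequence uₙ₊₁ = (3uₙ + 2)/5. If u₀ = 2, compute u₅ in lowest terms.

u₁ = (3·2 + 2)/5 = 8/5.
u₂ = (3·(8/5) + 2)/5 = 34/25.
u₃ = (3·(34/25) + 2)/5 = 152/125.
u₄ = (3·(152/125) + 2)/5 = 706/625.
u₅ = (3·(706/625) + 2)/5 = 3368/3125.

3368/3125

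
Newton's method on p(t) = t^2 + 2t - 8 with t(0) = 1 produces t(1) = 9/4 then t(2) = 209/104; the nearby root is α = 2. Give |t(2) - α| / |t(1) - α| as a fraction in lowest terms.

1/26

t(1) - α = 9/4 - 2 = 1/4, so |t(1) - α| = 1/4.
t(2) - α = 209/104 - 2 = 1/104, so |t(2) - α| = 1/104.
Ratio = (1/104) / (1/4) = 1/26.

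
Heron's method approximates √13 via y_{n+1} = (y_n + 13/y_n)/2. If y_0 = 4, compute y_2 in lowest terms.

y_1 = (4 + 13/4)/2 = 29/8.
y_2 = (29/8 + 13/(29/8))/2 = 1673/464.

1673/464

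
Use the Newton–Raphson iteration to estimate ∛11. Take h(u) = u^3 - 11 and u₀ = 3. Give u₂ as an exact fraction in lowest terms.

765763/342225

h'(u) = 3u^2.
h(3) = 16, h'(3) = 27, so u₁ = 3 - 16/27 = 65/27.
h(65/27) = 58112/19683, h'(65/27) = 4225/243, so u₂ = (65/27) - (58112/19683)/(4225/243) = 765763/342225.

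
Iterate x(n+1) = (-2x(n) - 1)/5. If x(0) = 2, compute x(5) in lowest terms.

-103/625

x(1) = (-2·2 - 1)/5 = -1.
x(2) = (-2·(-1) - 1)/5 = 1/5.
x(3) = (-2·(1/5) - 1)/5 = -7/25.
x(4) = (-2·(-7/25) - 1)/5 = -11/125.
x(5) = (-2·(-11/125) - 1)/5 = -103/625.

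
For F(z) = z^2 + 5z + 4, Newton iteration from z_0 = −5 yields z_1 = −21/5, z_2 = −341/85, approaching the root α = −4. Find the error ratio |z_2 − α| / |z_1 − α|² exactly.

z_1 − α = −21/5 − (−4) = −21/5 + 4 = −1/5, so |z_1 − α| = 1/5.
z_2 − α = −341/85 − (−4) = −341/85 + 4 = −1/85, so |z_2 − α| = 1/85.
|z_1 − α|² = 1/25.
Ratio = (1/85) / (1/25) = 5/17.

5/17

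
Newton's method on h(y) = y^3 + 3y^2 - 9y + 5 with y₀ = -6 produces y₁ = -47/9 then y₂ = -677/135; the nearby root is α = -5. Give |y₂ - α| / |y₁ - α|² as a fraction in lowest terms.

y₁ - α = -47/9 - (-5) = -47/9 + 5 = -2/9, so |y₁ - α| = 2/9.
y₂ - α = -677/135 - (-5) = -677/135 + 5 = -2/135, so |y₂ - α| = 2/135.
|y₁ - α|² = 4/81.
Ratio = (2/135) / (4/81) = 3/10.

3/10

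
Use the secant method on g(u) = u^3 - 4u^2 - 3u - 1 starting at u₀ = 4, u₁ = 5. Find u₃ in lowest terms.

g(4) = -13, g(5) = 9. u₂ = 5 - 9·(5 - 4)/(9 - (-13)) = 101/22.
g(5) = 9, g(101/22) = -24687/10648. u₃ = (101/22) - (-24687/10648)·((101/22) - 5)/((-24687/10648) - 9) = 62599/13391.

62599/13391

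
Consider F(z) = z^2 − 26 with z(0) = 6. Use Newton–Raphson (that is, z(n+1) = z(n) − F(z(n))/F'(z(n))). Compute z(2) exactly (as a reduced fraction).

F'(z) = 2z.
F(6) = 10, F'(6) = 12, so z(1) = 6 − 10/12 = 31/6.
F(31/6) = 25/36, F'(31/6) = 31/3, so z(2) = (31/6) − (25/36)/(31/3) = 1897/372.

1897/372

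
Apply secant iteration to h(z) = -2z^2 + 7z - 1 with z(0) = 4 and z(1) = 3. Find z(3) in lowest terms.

131/39

h(4) = -5, h(3) = 2. z(2) = 3 - 2·(3 - 4)/(2 - (-5)) = 23/7.
h(3) = 2, h(23/7) = 20/49. z(3) = (23/7) - (20/49)·((23/7) - 3)/((20/49) - 2) = 131/39.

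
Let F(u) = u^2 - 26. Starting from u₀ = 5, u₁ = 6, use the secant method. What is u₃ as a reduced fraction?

F(5) = -1, F(6) = 10. u₂ = 6 - 10·(6 - 5)/(10 - (-1)) = 56/11.
F(6) = 10, F(56/11) = -10/121. u₃ = (56/11) - (-10/121)·((56/11) - 6)/((-10/121) - 10) = 311/61.

311/61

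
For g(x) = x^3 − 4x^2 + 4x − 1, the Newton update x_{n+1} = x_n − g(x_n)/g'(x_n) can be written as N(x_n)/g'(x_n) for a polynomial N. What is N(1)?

g'(x) = 3x^2 − 8x + 4.
N(x) = x·g'(x) − g(x) = x·(3x^2 − 8x + 4) − (x^3 − 4x^2 + 4x − 1) = 2x^3 − 4x^2 + 1.
N(1) = −1.

−1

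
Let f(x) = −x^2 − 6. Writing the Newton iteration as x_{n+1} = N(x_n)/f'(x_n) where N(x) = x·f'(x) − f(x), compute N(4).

f'(x) = −2x.
N(x) = x·f'(x) − f(x) = x·(−2x) − (−x^2 − 6) = −x^2 + 6.
N(4) = −10.

−10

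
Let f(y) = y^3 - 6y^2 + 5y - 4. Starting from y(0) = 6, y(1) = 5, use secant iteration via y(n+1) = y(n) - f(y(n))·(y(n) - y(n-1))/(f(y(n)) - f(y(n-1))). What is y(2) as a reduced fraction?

77/15

f(6) = 26, f(5) = -4. y(2) = 5 - (-4)·(5 - 6)/((-4) - 26) = 77/15.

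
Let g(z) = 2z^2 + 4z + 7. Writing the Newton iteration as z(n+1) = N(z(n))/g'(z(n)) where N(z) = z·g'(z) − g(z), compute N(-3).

g'(z) = 4z + 4.
N(z) = z·g'(z) − g(z) = z·(4z + 4) − (2z^2 + 4z + 7) = 2z^2 − 7.
N(-3) = 11.

11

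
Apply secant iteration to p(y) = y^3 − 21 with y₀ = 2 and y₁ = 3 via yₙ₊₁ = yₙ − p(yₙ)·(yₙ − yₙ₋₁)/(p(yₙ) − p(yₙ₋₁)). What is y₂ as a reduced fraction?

p(2) = −13, p(3) = 6. y₂ = 3 − 6·(3 − 2)/(6 − (−13)) = 51/19.

51/19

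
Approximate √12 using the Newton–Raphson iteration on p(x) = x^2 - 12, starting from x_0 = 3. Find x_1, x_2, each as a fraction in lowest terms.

x_1 = 7/2, x_2 = 97/28

p'(x) = 2x.
p(3) = -3, p'(3) = 6, so x_1 = 3 - (-3)/6 = 7/2.
p(7/2) = 1/4, p'(7/2) = 7, so x_2 = (7/2) - (1/4)/7 = 97/28.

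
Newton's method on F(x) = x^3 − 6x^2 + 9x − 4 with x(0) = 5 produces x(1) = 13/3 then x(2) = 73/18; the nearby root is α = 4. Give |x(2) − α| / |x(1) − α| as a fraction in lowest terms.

x(1) − α = 13/3 − 4 = 1/3, so |x(1) − α| = 1/3.
x(2) − α = 73/18 − 4 = 1/18, so |x(2) − α| = 1/18.
Ratio = (1/18) / (1/3) = 1/6.

1/6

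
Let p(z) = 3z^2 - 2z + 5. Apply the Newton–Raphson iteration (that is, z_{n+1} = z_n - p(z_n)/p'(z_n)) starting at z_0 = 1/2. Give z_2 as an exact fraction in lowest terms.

p'(z) = 6z - 2.
p(1/2) = 19/4, p'(1/2) = 1, so z_1 = (1/2) - (19/4)/1 = -17/4.
p(-17/4) = 1083/16, p'(-17/4) = -55/2, so z_2 = (-17/4) - (1083/16)/(-55/2) = -787/440.

-787/440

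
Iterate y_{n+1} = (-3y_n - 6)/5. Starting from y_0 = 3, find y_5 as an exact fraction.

y_1 = (-3·3 - 6)/5 = -3.
y_2 = (-3·(-3) - 6)/5 = 3/5.
y_3 = (-3·(3/5) - 6)/5 = -39/25.
y_4 = (-3·(-39/25) - 6)/5 = -33/125.
y_5 = (-3·(-33/125) - 6)/5 = -651/625.

-651/625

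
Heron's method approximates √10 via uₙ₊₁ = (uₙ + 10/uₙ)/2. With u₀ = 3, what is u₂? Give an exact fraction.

u₁ = (3 + 10/3)/2 = 19/6.
u₂ = (19/6 + 10/(19/6))/2 = 721/228.

721/228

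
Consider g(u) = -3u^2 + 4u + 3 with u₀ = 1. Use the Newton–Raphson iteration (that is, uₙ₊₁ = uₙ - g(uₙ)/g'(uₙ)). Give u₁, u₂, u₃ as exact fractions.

u₁ = 3, u₂ = 15/7, u₃ = 411/217

g'(u) = -6u + 4.
g(1) = 4, g'(1) = -2, so u₁ = 1 - 4/(-2) = 3.
g(3) = -12, g'(3) = -14, so u₂ = 3 - (-12)/(-14) = 15/7.
g(15/7) = -108/49, g'(15/7) = -62/7, so u₃ = (15/7) - (-108/49)/(-62/7) = 411/217.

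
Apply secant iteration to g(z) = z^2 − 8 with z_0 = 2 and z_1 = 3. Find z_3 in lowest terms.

g(2) = −4, g(3) = 1. z_2 = 3 − 1·(3 − 2)/(1 − (−4)) = 14/5.
g(3) = 1, g(14/5) = −4/25. z_3 = (14/5) − (−4/25)·((14/5) − 3)/((−4/25) − 1) = 82/29.

82/29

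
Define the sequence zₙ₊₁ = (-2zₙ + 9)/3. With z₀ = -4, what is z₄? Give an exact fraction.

53/81

z₁ = (-2·(-4) + 9)/3 = 17/3.
z₂ = (-2·(17/3) + 9)/3 = -7/9.
z₃ = (-2·(-7/9) + 9)/3 = 95/27.
z₄ = (-2·(95/27) + 9)/3 = 53/81.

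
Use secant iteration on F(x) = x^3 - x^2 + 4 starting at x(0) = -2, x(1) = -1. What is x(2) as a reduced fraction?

F(-2) = -8, F(-1) = 2. x(2) = (-1) - 2·((-1) - (-2))/(2 - (-8)) = -6/5.

-6/5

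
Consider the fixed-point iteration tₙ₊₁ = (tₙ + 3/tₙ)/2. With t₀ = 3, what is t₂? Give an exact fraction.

t₁ = (3 + 3/3)/2 = 2.
t₂ = (2 + 3/2)/2 = 7/4.

7/4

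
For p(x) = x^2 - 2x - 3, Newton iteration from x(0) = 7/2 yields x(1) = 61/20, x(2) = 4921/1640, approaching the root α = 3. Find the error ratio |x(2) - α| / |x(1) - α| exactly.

1/82

x(1) - α = 61/20 - 3 = 1/20, so |x(1) - α| = 1/20.
x(2) - α = 4921/1640 - 3 = 1/1640, so |x(2) - α| = 1/1640.
Ratio = (1/1640) / (1/20) = 1/82.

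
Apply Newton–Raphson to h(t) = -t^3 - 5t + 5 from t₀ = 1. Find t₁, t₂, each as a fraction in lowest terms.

h'(t) = -3t^2 - 5.
h(1) = -1, h'(1) = -8, so t₁ = 1 - (-1)/(-8) = 7/8.
h(7/8) = -23/512, h'(7/8) = -467/64, so t₂ = (7/8) - (-23/512)/(-467/64) = 1623/1868.

t₁ = 7/8, t₂ = 1623/1868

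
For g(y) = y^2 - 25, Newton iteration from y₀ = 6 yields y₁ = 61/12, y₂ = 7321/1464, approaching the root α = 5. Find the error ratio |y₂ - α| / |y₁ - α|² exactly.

6/61

y₁ - α = 61/12 - 5 = 1/12, so |y₁ - α| = 1/12.
y₂ - α = 7321/1464 - 5 = 1/1464, so |y₂ - α| = 1/1464.
|y₁ - α|² = 1/144.
Ratio = (1/1464) / (1/144) = 6/61.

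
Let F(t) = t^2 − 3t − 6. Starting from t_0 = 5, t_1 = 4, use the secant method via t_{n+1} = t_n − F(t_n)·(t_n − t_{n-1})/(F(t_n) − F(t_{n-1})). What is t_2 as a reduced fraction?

F(5) = 4, F(4) = −2. t_2 = 4 − (−2)·(4 − 5)/((−2) − 4) = 13/3.

13/3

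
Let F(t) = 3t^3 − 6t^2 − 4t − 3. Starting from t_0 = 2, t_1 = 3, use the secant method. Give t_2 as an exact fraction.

F(2) = −11, F(3) = 12. t_2 = 3 − 12·(3 − 2)/(12 − (−11)) = 57/23.

57/23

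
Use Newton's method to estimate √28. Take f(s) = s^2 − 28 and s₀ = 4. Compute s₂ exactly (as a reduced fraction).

f'(s) = 2s.
f(4) = −12, f'(4) = 8, so s₁ = 4 − (−12)/8 = 11/2.
f(11/2) = 9/4, f'(11/2) = 11, so s₂ = (11/2) − (9/4)/11 = 233/44.

233/44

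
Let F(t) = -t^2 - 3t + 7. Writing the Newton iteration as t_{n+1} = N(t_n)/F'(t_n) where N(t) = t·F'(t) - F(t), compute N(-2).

F'(t) = -2t - 3.
N(t) = t·F'(t) - F(t) = t·(-2t - 3) - (-t^2 - 3t + 7) = -t^2 - 7.
N(-2) = -11.

-11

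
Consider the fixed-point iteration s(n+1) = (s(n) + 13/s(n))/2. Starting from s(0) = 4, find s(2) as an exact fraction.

s(1) = (4 + 13/4)/2 = 29/8.
s(2) = (29/8 + 13/(29/8))/2 = 1673/464.

1673/464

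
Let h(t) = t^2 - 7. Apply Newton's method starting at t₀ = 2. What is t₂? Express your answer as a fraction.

233/88

h'(t) = 2t.
h(2) = -3, h'(2) = 4, so t₁ = 2 - (-3)/4 = 11/4.
h(11/4) = 9/16, h'(11/4) = 11/2, so t₂ = (11/4) - (9/16)/(11/2) = 233/88.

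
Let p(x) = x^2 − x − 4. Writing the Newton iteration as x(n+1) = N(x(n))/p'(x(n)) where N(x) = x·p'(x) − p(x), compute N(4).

20

p'(x) = 2x − 1.
N(x) = x·p'(x) − p(x) = x·(2x − 1) − (x^2 − x − 4) = x^2 + 4.
N(4) = 20.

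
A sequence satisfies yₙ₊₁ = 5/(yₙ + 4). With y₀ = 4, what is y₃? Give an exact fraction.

y₁ = 5/(4 + 4) = 5/8.
y₂ = 5/(5/8 + 4) = 40/37.
y₃ = 5/(40/37 + 4) = 185/188.

185/188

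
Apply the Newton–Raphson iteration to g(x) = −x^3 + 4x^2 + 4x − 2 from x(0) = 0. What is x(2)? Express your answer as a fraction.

11/29

g'(x) = −3x^2 + 8x + 4.
g(0) = −2, g'(0) = 4, so x(1) = 0 − (−2)/4 = 1/2.
g(1/2) = 7/8, g'(1/2) = 29/4, so x(2) = (1/2) − (7/8)/(29/4) = 11/29.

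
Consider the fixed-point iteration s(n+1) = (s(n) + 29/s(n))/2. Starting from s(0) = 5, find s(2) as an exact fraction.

s(1) = (5 + 29/5)/2 = 27/5.
s(2) = (27/5 + 29/(27/5))/2 = 727/135.

727/135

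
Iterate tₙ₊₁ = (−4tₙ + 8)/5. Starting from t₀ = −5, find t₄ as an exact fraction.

t₁ = (−4·(−5) + 8)/5 = 28/5.
t₂ = (−4·(28/5) + 8)/5 = −72/25.
t₃ = (−4·(−72/25) + 8)/5 = 488/125.
t₄ = (−4·(488/125) + 8)/5 = −952/625.

−952/625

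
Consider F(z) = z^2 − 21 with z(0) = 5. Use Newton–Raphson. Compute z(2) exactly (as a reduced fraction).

F'(z) = 2z.
F(5) = 4, F'(5) = 10, so z(1) = 5 − 4/10 = 23/5.
F(23/5) = 4/25, F'(23/5) = 46/5, so z(2) = (23/5) − (4/25)/(46/5) = 527/115.

527/115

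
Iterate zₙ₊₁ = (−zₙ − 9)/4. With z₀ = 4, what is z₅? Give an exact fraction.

z₁ = (−4 − 9)/4 = −13/4.
z₂ = (−(−13/4) − 9)/4 = −23/16.
z₃ = (−(−23/16) − 9)/4 = −121/64.
z₄ = (−(−121/64) − 9)/4 = −455/256.
z₅ = (−(−455/256) − 9)/4 = −1849/1024.

−1849/1024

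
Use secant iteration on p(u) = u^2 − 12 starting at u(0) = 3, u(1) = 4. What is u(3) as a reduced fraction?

45/13

p(3) = −3, p(4) = 4. u(2) = 4 − 4·(4 − 3)/(4 − (−3)) = 24/7.
p(4) = 4, p(24/7) = −12/49. u(3) = (24/7) − (−12/49)·((24/7) − 4)/((−12/49) − 4) = 45/13.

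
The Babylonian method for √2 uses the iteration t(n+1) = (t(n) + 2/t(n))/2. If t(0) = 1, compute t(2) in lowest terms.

17/12

t(1) = (1 + 2/1)/2 = 3/2.
t(2) = (3/2 + 2/(3/2))/2 = 17/12.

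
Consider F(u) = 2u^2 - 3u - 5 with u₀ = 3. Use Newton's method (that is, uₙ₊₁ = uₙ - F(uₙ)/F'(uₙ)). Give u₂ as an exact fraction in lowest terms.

F'(u) = 4u - 3.
F(3) = 4, F'(3) = 9, so u₁ = 3 - 4/9 = 23/9.
F(23/9) = 32/81, F'(23/9) = 65/9, so u₂ = (23/9) - (32/81)/(65/9) = 1463/585.

1463/585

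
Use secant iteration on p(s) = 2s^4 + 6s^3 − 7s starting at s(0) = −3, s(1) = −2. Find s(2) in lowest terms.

−48/23

p(−3) = 21, p(−2) = −2. s(2) = (−2) − (−2)·((−2) − (−3))/((−2) − 21) = −48/23.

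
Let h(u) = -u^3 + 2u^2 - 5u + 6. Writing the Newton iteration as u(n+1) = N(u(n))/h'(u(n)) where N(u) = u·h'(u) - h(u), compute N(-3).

66

h'(u) = -3u^2 + 4u - 5.
N(u) = u·h'(u) - h(u) = u·(-3u^2 + 4u - 5) - (-u^3 + 2u^2 - 5u + 6) = -2u^3 + 2u^2 - 6.
N(-3) = 66.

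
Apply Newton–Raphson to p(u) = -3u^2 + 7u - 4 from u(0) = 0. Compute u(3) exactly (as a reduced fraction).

56788/58975

p'(u) = -6u + 7.
p(0) = -4, p'(0) = 7, so u(1) = 0 - (-4)/7 = 4/7.
p(4/7) = -48/49, p'(4/7) = 25/7, so u(2) = (4/7) - (-48/49)/(25/7) = 148/175.
p(148/175) = -6912/30625, p'(148/175) = 337/175, so u(3) = (148/175) - (-6912/30625)/(337/175) = 56788/58975.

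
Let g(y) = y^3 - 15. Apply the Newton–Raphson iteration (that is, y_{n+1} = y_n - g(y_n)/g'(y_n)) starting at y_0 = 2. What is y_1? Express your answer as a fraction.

31/12

g'(y) = 3y^2.
g(2) = -7, g'(2) = 12, so y_1 = 2 - (-7)/12 = 31/12.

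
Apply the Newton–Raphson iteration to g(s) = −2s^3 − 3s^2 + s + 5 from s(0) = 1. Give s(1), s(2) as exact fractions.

g'(s) = −6s^2 − 6s + 1.
g(1) = 1, g'(1) = −11, so s(1) = 1 − 1/(−11) = 12/11.
g(12/11) = −101/1331, g'(12/11) = −1535/121, so s(2) = (12/11) − (−101/1331)/(−1535/121) = 18319/16885.

s(1) = 12/11, s(2) = 18319/16885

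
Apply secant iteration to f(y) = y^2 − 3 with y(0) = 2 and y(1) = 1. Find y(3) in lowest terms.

7/4

f(2) = 1, f(1) = −2. y(2) = 1 − (−2)·(1 − 2)/((−2) − 1) = 5/3.
f(1) = −2, f(5/3) = −2/9. y(3) = (5/3) − (−2/9)·((5/3) − 1)/((−2/9) − (−2)) = 7/4.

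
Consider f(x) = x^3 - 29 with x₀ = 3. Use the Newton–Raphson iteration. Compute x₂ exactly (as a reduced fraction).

f'(x) = 3x^2.
f(3) = -2, f'(3) = 27, so x₁ = 3 - (-2)/27 = 83/27.
f(83/27) = 980/19683, f'(83/27) = 6889/243, so x₂ = (83/27) - (980/19683)/(6889/243) = 1714381/558009.

1714381/558009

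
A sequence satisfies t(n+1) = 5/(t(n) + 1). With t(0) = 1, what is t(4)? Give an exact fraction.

t(1) = 5/(1 + 1) = 5/2.
t(2) = 5/(5/2 + 1) = 10/7.
t(3) = 5/(10/7 + 1) = 35/17.
t(4) = 5/(35/17 + 1) = 85/52.

85/52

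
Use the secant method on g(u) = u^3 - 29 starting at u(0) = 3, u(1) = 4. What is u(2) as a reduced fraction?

g(3) = -2, g(4) = 35. u(2) = 4 - 35·(4 - 3)/(35 - (-2)) = 113/37.

113/37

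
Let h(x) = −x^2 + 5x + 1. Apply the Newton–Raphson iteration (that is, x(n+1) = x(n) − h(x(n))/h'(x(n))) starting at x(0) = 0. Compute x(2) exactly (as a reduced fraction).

h'(x) = −2x + 5.
h(0) = 1, h'(0) = 5, so x(1) = 0 − 1/5 = −1/5.
h(−1/5) = −1/25, h'(−1/5) = 27/5, so x(2) = (−1/5) − (−1/25)/(27/5) = −26/135.

−26/135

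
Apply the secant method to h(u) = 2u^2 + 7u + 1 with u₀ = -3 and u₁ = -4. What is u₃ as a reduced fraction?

h(-3) = -2, h(-4) = 5. u₂ = (-4) - 5·((-4) - (-3))/(5 - (-2)) = -23/7.
h(-4) = 5, h(-23/7) = -20/49. u₃ = (-23/7) - (-20/49)·((-23/7) - (-4))/((-20/49) - 5) = -177/53.

-177/53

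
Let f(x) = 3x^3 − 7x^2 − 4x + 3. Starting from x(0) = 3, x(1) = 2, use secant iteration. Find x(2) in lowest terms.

5/2

f(3) = 9, f(2) = −9. x(2) = 2 − (−9)·(2 − 3)/((−9) − 9) = 5/2.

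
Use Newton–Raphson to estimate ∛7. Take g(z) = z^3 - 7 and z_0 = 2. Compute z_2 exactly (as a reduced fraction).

18215/9522

g'(z) = 3z^2.
g(2) = 1, g'(2) = 12, so z_1 = 2 - 1/12 = 23/12.
g(23/12) = 71/1728, g'(23/12) = 529/48, so z_2 = (23/12) - (71/1728)/(529/48) = 18215/9522.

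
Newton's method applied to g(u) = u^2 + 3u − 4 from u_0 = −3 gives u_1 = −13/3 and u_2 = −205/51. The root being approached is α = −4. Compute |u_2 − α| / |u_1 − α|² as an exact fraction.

3/17

u_1 − α = −13/3 − (−4) = −13/3 + 4 = −1/3, so |u_1 − α| = 1/3.
u_2 − α = −205/51 − (−4) = −205/51 + 4 = −1/51, so |u_2 − α| = 1/51.
|u_1 − α|² = 1/9.
Ratio = (1/51) / (1/9) = 3/17.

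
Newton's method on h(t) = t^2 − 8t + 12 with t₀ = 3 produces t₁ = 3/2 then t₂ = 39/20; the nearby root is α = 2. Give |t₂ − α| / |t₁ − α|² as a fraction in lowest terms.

t₁ − α = 3/2 − 2 = −1/2, so |t₁ − α| = 1/2.
t₂ − α = 39/20 − 2 = −1/20, so |t₂ − α| = 1/20.
|t₁ − α|² = 1/4.
Ratio = (1/20) / (1/4) = 1/5.

1/5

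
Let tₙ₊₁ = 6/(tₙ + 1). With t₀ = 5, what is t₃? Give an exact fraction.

3/2

t₁ = 6/(5 + 1) = 1.
t₂ = 6/(1 + 1) = 3.
t₃ = 6/(3 + 1) = 3/2.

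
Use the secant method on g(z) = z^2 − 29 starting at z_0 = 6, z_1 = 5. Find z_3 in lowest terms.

g(6) = 7, g(5) = −4. z_2 = 5 − (−4)·(5 − 6)/((−4) − 7) = 59/11.
g(5) = −4, g(59/11) = −28/121. z_3 = (59/11) − (−28/121)·((59/11) − 5)/((−28/121) − (−4)) = 307/57.

307/57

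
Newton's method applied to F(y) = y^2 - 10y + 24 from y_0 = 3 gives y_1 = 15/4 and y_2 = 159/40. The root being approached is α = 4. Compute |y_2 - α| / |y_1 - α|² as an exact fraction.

y_1 - α = 15/4 - 4 = -1/4, so |y_1 - α| = 1/4.
y_2 - α = 159/40 - 4 = -1/40, so |y_2 - α| = 1/40.
|y_1 - α|² = 1/16.
Ratio = (1/40) / (1/16) = 2/5.

2/5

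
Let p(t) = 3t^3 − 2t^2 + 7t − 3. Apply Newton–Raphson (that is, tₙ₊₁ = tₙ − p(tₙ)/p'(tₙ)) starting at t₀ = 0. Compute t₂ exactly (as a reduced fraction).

213/476

p'(t) = 9t^2 − 4t + 7.
p(0) = −3, p'(0) = 7, so t₁ = 0 − (−3)/7 = 3/7.
p(3/7) = −45/343, p'(3/7) = 340/49, so t₂ = (3/7) − (−45/343)/(340/49) = 213/476.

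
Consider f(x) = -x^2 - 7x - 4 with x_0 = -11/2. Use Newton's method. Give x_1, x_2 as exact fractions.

f'(x) = -2x - 7.
f(-11/2) = 17/4, f'(-11/2) = 4, so x_1 = (-11/2) - (17/4)/4 = -105/16.
f(-105/16) = -289/256, f'(-105/16) = 49/8, so x_2 = (-105/16) - (-289/256)/(49/8) = -10001/1568.

x_1 = -105/16, x_2 = -10001/1568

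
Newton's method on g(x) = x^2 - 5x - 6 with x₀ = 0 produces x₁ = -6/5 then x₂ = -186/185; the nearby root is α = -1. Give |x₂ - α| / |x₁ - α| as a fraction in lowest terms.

x₁ - α = -6/5 - (-1) = -6/5 + 1 = -1/5, so |x₁ - α| = 1/5.
x₂ - α = -186/185 - (-1) = -186/185 + 1 = -1/185, so |x₂ - α| = 1/185.
Ratio = (1/185) / (1/5) = 1/37.

1/37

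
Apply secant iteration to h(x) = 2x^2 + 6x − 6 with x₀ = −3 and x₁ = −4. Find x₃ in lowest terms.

h(−3) = −6, h(−4) = 2. x₂ = (−4) − 2·((−4) − (−3))/(2 − (−6)) = −15/4.
h(−4) = 2, h(−15/4) = −3/8. x₃ = (−15/4) − (−3/8)·((−15/4) − (−4))/((−3/8) − 2) = −72/19.

−72/19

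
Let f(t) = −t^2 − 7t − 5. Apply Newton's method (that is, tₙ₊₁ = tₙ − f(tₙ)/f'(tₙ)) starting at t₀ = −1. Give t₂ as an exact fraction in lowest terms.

−109/135

f'(t) = −2t − 7.
f(−1) = 1, f'(−1) = −5, so t₁ = (−1) − 1/(−5) = −4/5.
f(−4/5) = −1/25, f'(−4/5) = −27/5, so t₂ = (−4/5) − (−1/25)/(−27/5) = −109/135.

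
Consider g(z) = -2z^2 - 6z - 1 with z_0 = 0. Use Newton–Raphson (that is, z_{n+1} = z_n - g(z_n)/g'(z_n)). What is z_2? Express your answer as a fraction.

-17/96

g'(z) = -4z - 6.
g(0) = -1, g'(0) = -6, so z_1 = 0 - (-1)/(-6) = -1/6.
g(-1/6) = -1/18, g'(-1/6) = -16/3, so z_2 = (-1/6) - (-1/18)/(-16/3) = -17/96.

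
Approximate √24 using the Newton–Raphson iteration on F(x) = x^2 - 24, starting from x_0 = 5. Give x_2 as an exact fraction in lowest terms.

F'(x) = 2x.
F(5) = 1, F'(5) = 10, so x_1 = 5 - 1/10 = 49/10.
F(49/10) = 1/100, F'(49/10) = 49/5, so x_2 = (49/10) - (1/100)/(49/5) = 4801/980.

4801/980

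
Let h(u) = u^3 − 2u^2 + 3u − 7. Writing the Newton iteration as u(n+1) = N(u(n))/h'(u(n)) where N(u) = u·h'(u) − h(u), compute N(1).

7

h'(u) = 3u^2 − 4u + 3.
N(u) = u·h'(u) − h(u) = u·(3u^2 − 4u + 3) − (u^3 − 2u^2 + 3u − 7) = 2u^3 − 2u^2 + 7.
N(1) = 7.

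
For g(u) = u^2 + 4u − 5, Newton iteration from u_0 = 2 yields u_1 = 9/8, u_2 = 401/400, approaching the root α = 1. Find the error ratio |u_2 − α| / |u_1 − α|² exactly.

4/25

u_1 − α = 9/8 − 1 = 1/8, so |u_1 − α| = 1/8.
u_2 − α = 401/400 − 1 = 1/400, so |u_2 − α| = 1/400.
|u_1 − α|² = 1/64.
Ratio = (1/400) / (1/64) = 4/25.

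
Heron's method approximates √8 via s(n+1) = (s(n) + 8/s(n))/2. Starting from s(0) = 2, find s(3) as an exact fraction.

577/204

s(1) = (2 + 8/2)/2 = 3.
s(2) = (3 + 8/3)/2 = 17/6.
s(3) = (17/6 + 8/(17/6))/2 = 577/204.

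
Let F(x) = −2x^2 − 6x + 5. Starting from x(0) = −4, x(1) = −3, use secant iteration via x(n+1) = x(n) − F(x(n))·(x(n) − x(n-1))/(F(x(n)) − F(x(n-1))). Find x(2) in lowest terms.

F(−4) = −3, F(−3) = 5. x(2) = (−3) − 5·((−3) − (−4))/(5 − (−3)) = −29/8.

−29/8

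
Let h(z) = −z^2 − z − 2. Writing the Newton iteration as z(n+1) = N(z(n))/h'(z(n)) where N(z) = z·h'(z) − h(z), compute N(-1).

1

h'(z) = −2z − 1.
N(z) = z·h'(z) − h(z) = z·(−2z − 1) − (−z^2 − z − 2) = −z^2 + 2.
N(-1) = 1.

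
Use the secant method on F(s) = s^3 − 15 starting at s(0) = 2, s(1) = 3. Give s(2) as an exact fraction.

45/19

F(2) = −7, F(3) = 12. s(2) = 3 − 12·(3 − 2)/(12 − (−7)) = 45/19.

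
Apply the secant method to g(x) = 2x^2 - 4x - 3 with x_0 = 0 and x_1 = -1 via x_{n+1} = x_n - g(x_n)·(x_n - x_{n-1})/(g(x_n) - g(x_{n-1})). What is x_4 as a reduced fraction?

g(0) = -3, g(-1) = 3. x_2 = (-1) - 3·((-1) - 0)/(3 - (-3)) = -1/2.
g(-1) = 3, g(-1/2) = -1/2. x_3 = (-1/2) - (-1/2)·((-1/2) - (-1))/((-1/2) - 3) = -4/7.
g(-1/2) = -1/2, g(-4/7) = -3/49. x_4 = (-4/7) - (-3/49)·((-4/7) - (-1/2))/((-3/49) - (-1/2)) = -25/43.

-25/43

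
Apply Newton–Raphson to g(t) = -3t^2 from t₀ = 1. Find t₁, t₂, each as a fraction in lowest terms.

g'(t) = -6t.
g(1) = -3, g'(1) = -6, so t₁ = 1 - (-3)/(-6) = 1/2.
g(1/2) = -3/4, g'(1/2) = -3, so t₂ = (1/2) - (-3/4)/(-3) = 1/4.

t₁ = 1/2, t₂ = 1/4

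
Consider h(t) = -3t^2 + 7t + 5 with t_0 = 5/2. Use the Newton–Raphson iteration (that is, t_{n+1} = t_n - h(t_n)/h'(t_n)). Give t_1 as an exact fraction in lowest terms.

95/32

h'(t) = -6t + 7.
h(5/2) = 15/4, h'(5/2) = -8, so t_1 = (5/2) - (15/4)/(-8) = 95/32.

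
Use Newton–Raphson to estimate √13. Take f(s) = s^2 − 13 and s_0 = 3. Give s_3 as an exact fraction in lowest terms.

14159/3927

f'(s) = 2s.
f(3) = −4, f'(3) = 6, so s_1 = 3 − (−4)/6 = 11/3.
f(11/3) = 4/9, f'(11/3) = 22/3, so s_2 = (11/3) − (4/9)/(22/3) = 119/33.
f(119/33) = 4/1089, f'(119/33) = 238/33, so s_3 = (119/33) − (4/1089)/(238/33) = 14159/3927.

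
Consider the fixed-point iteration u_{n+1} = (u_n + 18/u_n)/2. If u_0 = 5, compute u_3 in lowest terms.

26628001/6276280

u_1 = (5 + 18/5)/2 = 43/10.
u_2 = (43/10 + 18/(43/10))/2 = 3649/860.
u_3 = (3649/860 + 18/(3649/860))/2 = 26628001/6276280.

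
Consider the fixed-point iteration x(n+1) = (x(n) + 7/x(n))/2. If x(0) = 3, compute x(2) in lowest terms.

x(1) = (3 + 7/3)/2 = 8/3.
x(2) = (8/3 + 7/(8/3))/2 = 127/48.

127/48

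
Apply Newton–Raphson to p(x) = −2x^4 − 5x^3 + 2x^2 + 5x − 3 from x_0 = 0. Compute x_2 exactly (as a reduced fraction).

p'(x) = −8x^3 − 15x^2 + 4x + 5.
p(0) = −3, p'(0) = 5, so x_1 = 0 − (−3)/5 = 3/5.
p(3/5) = −387/625, p'(3/5) = 34/125, so x_2 = (3/5) − (−387/625)/(34/125) = 489/170.

489/170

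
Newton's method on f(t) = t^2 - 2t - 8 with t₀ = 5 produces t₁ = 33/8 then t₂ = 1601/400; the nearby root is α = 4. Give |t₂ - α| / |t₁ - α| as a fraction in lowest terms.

t₁ - α = 33/8 - 4 = 1/8, so |t₁ - α| = 1/8.
t₂ - α = 1601/400 - 4 = 1/400, so |t₂ - α| = 1/400.
Ratio = (1/400) / (1/8) = 1/50.

1/50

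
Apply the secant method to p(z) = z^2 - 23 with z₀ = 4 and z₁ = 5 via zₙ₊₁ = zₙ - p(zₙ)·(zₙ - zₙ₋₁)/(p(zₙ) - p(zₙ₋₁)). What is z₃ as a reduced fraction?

211/44

p(4) = -7, p(5) = 2. z₂ = 5 - 2·(5 - 4)/(2 - (-7)) = 43/9.
p(5) = 2, p(43/9) = -14/81. z₃ = (43/9) - (-14/81)·((43/9) - 5)/((-14/81) - 2) = 211/44.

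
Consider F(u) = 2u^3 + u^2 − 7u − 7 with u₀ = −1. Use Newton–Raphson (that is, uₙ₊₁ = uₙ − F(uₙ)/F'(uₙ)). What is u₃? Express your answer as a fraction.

F'(u) = 6u^2 + 2u − 7.
F(−1) = −1, F'(−1) = −3, so u₁ = (−1) − (−1)/(−3) = −4/3.
F(−4/3) = −17/27, F'(−4/3) = 1, so u₂ = (−4/3) − (−17/27)/1 = −19/27.
F(−19/27) = −44795/19683, F'(−19/27) = −1321/243, so u₃ = (−19/27) − (−44795/19683)/(−1321/243) = −120092/107001.

−120092/107001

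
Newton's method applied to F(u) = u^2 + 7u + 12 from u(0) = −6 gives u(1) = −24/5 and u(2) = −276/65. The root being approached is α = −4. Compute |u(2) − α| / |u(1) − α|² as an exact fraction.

u(1) − α = −24/5 − (−4) = −24/5 + 4 = −4/5, so |u(1) − α| = 4/5.
u(2) − α = −276/65 − (−4) = −276/65 + 4 = −16/65, so |u(2) − α| = 16/65.
|u(1) − α|² = 16/25.
Ratio = (16/65) / (16/25) = 5/13.

5/13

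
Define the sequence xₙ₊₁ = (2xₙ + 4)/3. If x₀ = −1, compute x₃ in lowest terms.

68/27

x₁ = (2·(−1) + 4)/3 = 2/3.
x₂ = (2·(2/3) + 4)/3 = 16/9.
x₃ = (2·(16/9) + 4)/3 = 68/27.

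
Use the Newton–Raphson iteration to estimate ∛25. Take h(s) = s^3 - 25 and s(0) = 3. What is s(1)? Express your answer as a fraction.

h'(s) = 3s^2.
h(3) = 2, h'(3) = 27, so s(1) = 3 - 2/27 = 79/27.

79/27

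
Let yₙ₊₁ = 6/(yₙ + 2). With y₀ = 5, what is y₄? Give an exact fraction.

123/71

y₁ = 6/(5 + 2) = 6/7.
y₂ = 6/(6/7 + 2) = 21/10.
y₃ = 6/(21/10 + 2) = 60/41.
y₄ = 6/(60/41 + 2) = 123/71.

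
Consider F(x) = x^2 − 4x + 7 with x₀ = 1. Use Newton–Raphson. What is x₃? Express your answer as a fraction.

3

F'(x) = 2x − 4.
F(1) = 4, F'(1) = −2, so x₁ = 1 − 4/(−2) = 3.
F(3) = 4, F'(3) = 2, so x₂ = 3 − 4/2 = 1.
F(1) = 4, F'(1) = −2, so x₃ = 1 − 4/(−2) = 3.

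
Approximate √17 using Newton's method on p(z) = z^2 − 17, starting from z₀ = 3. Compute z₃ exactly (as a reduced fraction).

25889/6279

p'(z) = 2z.
p(3) = −8, p'(3) = 6, so z₁ = 3 − (−8)/6 = 13/3.
p(13/3) = 16/9, p'(13/3) = 26/3, so z₂ = (13/3) − (16/9)/(26/3) = 161/39.
p(161/39) = 64/1521, p'(161/39) = 322/39, so z₃ = (161/39) − (64/1521)/(322/39) = 25889/6279.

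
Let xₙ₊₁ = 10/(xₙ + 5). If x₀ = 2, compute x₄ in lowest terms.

x₁ = 10/(2 + 5) = 10/7.
x₂ = 10/(10/7 + 5) = 14/9.
x₃ = 10/(14/9 + 5) = 90/59.
x₄ = 10/(90/59 + 5) = 118/77.

118/77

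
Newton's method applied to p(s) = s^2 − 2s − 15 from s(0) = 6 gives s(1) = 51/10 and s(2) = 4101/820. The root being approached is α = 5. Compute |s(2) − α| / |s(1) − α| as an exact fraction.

s(1) − α = 51/10 − 5 = 1/10, so |s(1) − α| = 1/10.
s(2) − α = 4101/820 − 5 = 1/820, so |s(2) − α| = 1/820.
Ratio = (1/820) / (1/10) = 1/82.

1/82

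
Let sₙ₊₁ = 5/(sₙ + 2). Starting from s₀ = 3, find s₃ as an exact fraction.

s₁ = 5/(3 + 2) = 1.
s₂ = 5/(1 + 2) = 5/3.
s₃ = 5/(5/3 + 2) = 15/11.

15/11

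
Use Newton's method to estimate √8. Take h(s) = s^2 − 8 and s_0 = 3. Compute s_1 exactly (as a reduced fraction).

17/6

h'(s) = 2s.
h(3) = 1, h'(3) = 6, so s_1 = 3 − 1/6 = 17/6.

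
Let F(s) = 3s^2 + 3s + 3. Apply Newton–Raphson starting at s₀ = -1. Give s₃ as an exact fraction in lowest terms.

F'(s) = 6s + 3.
F(-1) = 3, F'(-1) = -3, so s₁ = (-1) - 3/(-3) = 0.
F(0) = 3, F'(0) = 3, so s₂ = 0 - 3/3 = -1.
F(-1) = 3, F'(-1) = -3, so s₃ = (-1) - 3/(-3) = 0.

0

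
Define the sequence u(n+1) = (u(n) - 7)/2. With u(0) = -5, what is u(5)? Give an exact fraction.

-111/16

u(1) = ((-5) - 7)/2 = -6.
u(2) = ((-6) - 7)/2 = -13/2.
u(3) = ((-13/2) - 7)/2 = -27/4.
u(4) = ((-27/4) - 7)/2 = -55/8.
u(5) = ((-55/8) - 7)/2 = -111/16.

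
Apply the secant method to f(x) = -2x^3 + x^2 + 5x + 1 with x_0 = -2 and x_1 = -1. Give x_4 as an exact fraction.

-33436747/27742843

f(-2) = 11, f(-1) = -1. x_2 = (-1) - (-1)·((-1) - (-2))/((-1) - 11) = -13/12.
f(-1) = -1, f(-13/12) = -605/864. x_3 = (-13/12) - (-605/864)·((-13/12) - (-1))/((-605/864) - (-1)) = -331/259.
f(-13/12) = -605/864, f(-331/259) = 7260605/17373979. x_4 = (-331/259) - (7260605/17373979)·((-331/259) - (-13/12))/((7260605/17373979) - (-605/864)) = -33436747/27742843.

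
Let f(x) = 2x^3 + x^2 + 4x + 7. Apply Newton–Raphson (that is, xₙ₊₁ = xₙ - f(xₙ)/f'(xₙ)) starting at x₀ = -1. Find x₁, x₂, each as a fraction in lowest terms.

f'(x) = 6x^2 + 2x + 4.
f(-1) = 2, f'(-1) = 8, so x₁ = (-1) - 2/8 = -5/4.
f(-5/4) = -11/32, f'(-5/4) = 87/8, so x₂ = (-5/4) - (-11/32)/(87/8) = -106/87.

x₁ = -5/4, x₂ = -106/87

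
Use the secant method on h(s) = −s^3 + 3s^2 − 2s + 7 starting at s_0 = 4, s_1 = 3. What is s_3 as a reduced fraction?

h(4) = −17, h(3) = 1. s_2 = 3 − 1·(3 − 4)/(1 − (−17)) = 55/18.
h(3) = 1, h(55/18) = 2159/5832. s_3 = (55/18) − (2159/5832)·((55/18) − 3)/((2159/5832) − 1) = 11343/3673.

11343/3673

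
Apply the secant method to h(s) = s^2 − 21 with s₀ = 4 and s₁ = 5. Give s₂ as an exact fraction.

h(4) = −5, h(5) = 4. s₂ = 5 − 4·(5 − 4)/(4 − (−5)) = 41/9.

41/9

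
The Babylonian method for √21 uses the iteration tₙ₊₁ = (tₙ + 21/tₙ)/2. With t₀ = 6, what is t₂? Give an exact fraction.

697/152

t₁ = (6 + 21/6)/2 = 19/4.
t₂ = (19/4 + 21/(19/4))/2 = 697/152.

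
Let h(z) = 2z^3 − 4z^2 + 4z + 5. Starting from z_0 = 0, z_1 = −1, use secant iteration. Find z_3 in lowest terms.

−17/27

h(0) = 5, h(−1) = −5. z_2 = (−1) − (−5)·((−1) − 0)/((−5) − 5) = −1/2.
h(−1) = −5, h(−1/2) = 7/4. z_3 = (−1/2) − (7/4)·((−1/2) − (−1))/((7/4) − (−5)) = −17/27.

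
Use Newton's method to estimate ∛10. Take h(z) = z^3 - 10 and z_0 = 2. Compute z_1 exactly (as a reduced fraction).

13/6

h'(z) = 3z^2.
h(2) = -2, h'(2) = 12, so z_1 = 2 - (-2)/12 = 13/6.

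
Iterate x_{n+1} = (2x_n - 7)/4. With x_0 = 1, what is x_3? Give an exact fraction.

x_1 = (2·1 - 7)/4 = -5/4.
x_2 = (2·(-5/4) - 7)/4 = -19/8.
x_3 = (2·(-19/8) - 7)/4 = -47/16.

-47/16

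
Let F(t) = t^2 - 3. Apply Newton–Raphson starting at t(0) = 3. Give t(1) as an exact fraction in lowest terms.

F'(t) = 2t.
F(3) = 6, F'(3) = 6, so t(1) = 3 - 6/6 = 2.

2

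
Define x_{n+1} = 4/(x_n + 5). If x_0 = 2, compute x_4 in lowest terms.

x_1 = 4/(2 + 5) = 4/7.
x_2 = 4/(4/7 + 5) = 28/39.
x_3 = 4/(28/39 + 5) = 156/223.
x_4 = 4/(156/223 + 5) = 892/1271.

892/1271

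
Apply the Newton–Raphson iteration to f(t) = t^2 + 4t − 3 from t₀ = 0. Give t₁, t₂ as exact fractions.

f'(t) = 2t + 4.
f(0) = −3, f'(0) = 4, so t₁ = 0 − (−3)/4 = 3/4.
f(3/4) = 9/16, f'(3/4) = 11/2, so t₂ = (3/4) − (9/16)/(11/2) = 57/88.

t₁ = 3/4, t₂ = 57/88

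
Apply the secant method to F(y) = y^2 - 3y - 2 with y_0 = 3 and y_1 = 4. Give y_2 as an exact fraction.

7/2

F(3) = -2, F(4) = 2. y_2 = 4 - 2·(4 - 3)/(2 - (-2)) = 7/2.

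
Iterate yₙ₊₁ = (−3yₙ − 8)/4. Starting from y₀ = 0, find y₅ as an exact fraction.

y₁ = (−3·0 − 8)/4 = −2.
y₂ = (−3·(−2) − 8)/4 = −1/2.
y₃ = (−3·(−1/2) − 8)/4 = −13/8.
y₄ = (−3·(−13/8) − 8)/4 = −25/32.
y₅ = (−3·(−25/32) − 8)/4 = −181/128.

−181/128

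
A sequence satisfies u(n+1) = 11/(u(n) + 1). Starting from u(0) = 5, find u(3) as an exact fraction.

u(1) = 11/(5 + 1) = 11/6.
u(2) = 11/(11/6 + 1) = 66/17.
u(3) = 11/(66/17 + 1) = 187/83.

187/83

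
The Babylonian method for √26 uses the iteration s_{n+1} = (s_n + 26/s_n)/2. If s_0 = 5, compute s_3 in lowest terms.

s_1 = (5 + 26/5)/2 = 51/10.
s_2 = (51/10 + 26/(51/10))/2 = 5201/1020.
s_3 = (5201/1020 + 26/(5201/1020))/2 = 54100801/10610040.

54100801/10610040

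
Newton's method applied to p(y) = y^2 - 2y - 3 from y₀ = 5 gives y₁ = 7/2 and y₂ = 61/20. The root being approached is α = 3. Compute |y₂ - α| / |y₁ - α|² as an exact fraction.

1/5

y₁ - α = 7/2 - 3 = 1/2, so |y₁ - α| = 1/2.
y₂ - α = 61/20 - 3 = 1/20, so |y₂ - α| = 1/20.
|y₁ - α|² = 1/4.
Ratio = (1/20) / (1/4) = 1/5.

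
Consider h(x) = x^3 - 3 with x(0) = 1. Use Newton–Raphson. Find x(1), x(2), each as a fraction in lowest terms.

h'(x) = 3x^2.
h(1) = -2, h'(1) = 3, so x(1) = 1 - (-2)/3 = 5/3.
h(5/3) = 44/27, h'(5/3) = 25/3, so x(2) = (5/3) - (44/27)/(25/3) = 331/225.

x(1) = 5/3, x(2) = 331/225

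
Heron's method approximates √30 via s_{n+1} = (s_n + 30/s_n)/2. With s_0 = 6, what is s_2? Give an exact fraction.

241/44

s_1 = (6 + 30/6)/2 = 11/2.
s_2 = (11/2 + 30/(11/2))/2 = 241/44.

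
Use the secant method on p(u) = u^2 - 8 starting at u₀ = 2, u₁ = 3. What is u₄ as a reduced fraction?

577/204

p(2) = -4, p(3) = 1. u₂ = 3 - 1·(3 - 2)/(1 - (-4)) = 14/5.
p(3) = 1, p(14/5) = -4/25. u₃ = (14/5) - (-4/25)·((14/5) - 3)/((-4/25) - 1) = 82/29.
p(14/5) = -4/25, p(82/29) = -4/841. u₄ = (82/29) - (-4/841)·((82/29) - (14/5))/((-4/841) - (-4/25)) = 577/204.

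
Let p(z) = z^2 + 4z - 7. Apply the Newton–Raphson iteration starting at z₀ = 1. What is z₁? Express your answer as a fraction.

p'(z) = 2z + 4.
p(1) = -2, p'(1) = 6, so z₁ = 1 - (-2)/6 = 4/3.

4/3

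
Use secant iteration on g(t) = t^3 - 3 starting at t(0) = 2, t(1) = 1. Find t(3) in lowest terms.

g(2) = 5, g(1) = -2. t(2) = 1 - (-2)·(1 - 2)/((-2) - 5) = 9/7.
g(1) = -2, g(9/7) = -300/343. t(3) = (9/7) - (-300/343)·((9/7) - 1)/((-300/343) - (-2)) = 291/193.

291/193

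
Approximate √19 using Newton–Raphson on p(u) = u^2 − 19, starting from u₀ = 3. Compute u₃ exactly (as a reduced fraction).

p'(u) = 2u.
p(3) = −10, p'(3) = 6, so u₁ = 3 − (−10)/6 = 14/3.
p(14/3) = 25/9, p'(14/3) = 28/3, so u₂ = (14/3) − (25/9)/(28/3) = 367/84.
p(367/84) = 625/7056, p'(367/84) = 367/42, so u₃ = (367/84) − (625/7056)/(367/42) = 268753/61656.

268753/61656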